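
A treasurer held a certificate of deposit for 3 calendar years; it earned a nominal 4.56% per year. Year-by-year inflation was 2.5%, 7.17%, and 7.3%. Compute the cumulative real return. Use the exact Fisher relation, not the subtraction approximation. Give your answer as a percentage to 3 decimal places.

Cumulative inflation factor: 1.025 × 1.0717 × 1.073 ≈ 1.17868.
Nominal growth factor: 1.14313. Real growth factor = 1.14313 / 1.17868 ≈ 0.96984.
Total real return ≈ -3.0160%.

-3.016%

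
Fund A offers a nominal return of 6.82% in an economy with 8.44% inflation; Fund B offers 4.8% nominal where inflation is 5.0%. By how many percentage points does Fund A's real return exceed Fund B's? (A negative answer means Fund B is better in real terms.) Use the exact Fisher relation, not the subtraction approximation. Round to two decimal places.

-1.30

Fund A real return: 1.0682/1.0844 − 1 = -1.494%.
Fund B real return: 1.048/1.050 − 1 = -0.190%.
Difference: -1.494 − (-0.190) = -1.304 pp.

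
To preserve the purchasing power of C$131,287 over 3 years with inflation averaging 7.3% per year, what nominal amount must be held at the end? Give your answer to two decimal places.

Cumulative price-level factor: (1+7.3%)^3 = 1.235376017.
Multiplying C$131,287 by the price-level factor gives the future nominal sum.

C$162,188.81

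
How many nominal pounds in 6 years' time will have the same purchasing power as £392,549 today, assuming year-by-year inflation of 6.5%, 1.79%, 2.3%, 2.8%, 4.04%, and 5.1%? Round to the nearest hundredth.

£489,350.92

Cumulative price-level factor: 1.065 × 1.0179 × 1.023 × 1.028 × 1.0404 × 1.051 ≈ 1.2465982993.
Multiplying £392,549 by the price-level factor gives the future nominal sum.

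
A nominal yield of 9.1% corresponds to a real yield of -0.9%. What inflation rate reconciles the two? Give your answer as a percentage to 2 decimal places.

10.09%

From (1+r_nom) = (1+r_real)(1+π), we get 1+π = (1 + 9.1%)/(1 − 0.9%) = 1.091/0.991 ≈ 1.10091.
So π ≈ 10.0908%.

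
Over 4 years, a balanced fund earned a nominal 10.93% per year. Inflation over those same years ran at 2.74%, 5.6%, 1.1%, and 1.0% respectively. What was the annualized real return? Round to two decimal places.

8.13%

Cumulative inflation factor: 1.0274 × 1.056 × 1.011 × 1.010 ≈ 1.10784.
Nominal growth factor: 1.51424. Real growth factor = 1.51424 / 1.10784 ≈ 1.36685.
Annualized: 1.36685^(1/4) − 1 ≈ 0.08126.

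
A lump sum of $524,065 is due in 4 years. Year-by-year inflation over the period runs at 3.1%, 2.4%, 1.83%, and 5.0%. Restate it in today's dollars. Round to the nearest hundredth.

$464,260.24

Price-level factor over 4 years: 1.031 × 1.024 × 1.0183 × 1.050 ≈ 1.1288173210.
Purchasing power today: $524,065 divided by that factor.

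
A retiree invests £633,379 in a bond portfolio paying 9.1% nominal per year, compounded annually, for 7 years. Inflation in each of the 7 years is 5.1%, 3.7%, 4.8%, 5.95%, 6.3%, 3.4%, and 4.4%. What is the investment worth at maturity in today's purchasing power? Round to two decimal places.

£839,148.64

Nominal value at maturity: £633,379 × (1 + 9.1%)^7 ≈ £1,165,297.77.
Price-level factor over 7 years: 1.051 × 1.037 × 1.048 × 1.0595 × 1.063 × 1.034 × 1.044 ≈ 1.3886666896.
The maturity value deflated by that factor is the answer in today's purchasing power.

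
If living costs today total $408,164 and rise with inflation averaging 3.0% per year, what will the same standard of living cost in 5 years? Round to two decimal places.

Cumulative price-level factor: (1+3.0%)^5 = 1.1592740743.
The nominal amount required is $408,164 scaled up by that factor.

$473,173.94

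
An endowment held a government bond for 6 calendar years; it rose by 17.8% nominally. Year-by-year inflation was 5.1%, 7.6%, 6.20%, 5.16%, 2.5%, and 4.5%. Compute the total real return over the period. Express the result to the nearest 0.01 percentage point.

Cumulative inflation factor: 1.051 × 1.076 × 1.0620 × 1.0516 × 1.025 × 1.045 ≈ 1.35279.
Nominal growth factor: 1.17800. Real growth factor = 1.17800 / 1.35279 ≈ 0.87079.
Total real return ≈ -12.9207%.

-12.92%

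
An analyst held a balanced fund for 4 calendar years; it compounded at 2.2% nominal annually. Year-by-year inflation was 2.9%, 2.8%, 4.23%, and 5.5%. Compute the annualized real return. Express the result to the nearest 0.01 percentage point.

-1.59%

Cumulative inflation factor: 1.029 × 1.028 × 1.0423 × 1.055 ≈ 1.16320.
Nominal growth factor: 1.09095. Real growth factor = 1.09095 / 1.16320 ≈ 0.93789.
Annualized: 0.93789^(1/4) − 1 ≈ -0.01590.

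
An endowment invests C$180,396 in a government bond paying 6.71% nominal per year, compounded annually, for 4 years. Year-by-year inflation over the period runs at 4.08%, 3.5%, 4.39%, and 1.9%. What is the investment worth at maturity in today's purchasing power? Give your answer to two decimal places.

Nominal value at maturity: C$180,396 × (1 + 6.71%)^4 ≈ C$233,909.24.
Price-level factor over 4 years: 1.0408 × 1.035 × 1.0439 × 1.019 ≈ 1.1458841571.
The maturity value deflated by that factor is the answer in today's purchasing power.

C$204,129.92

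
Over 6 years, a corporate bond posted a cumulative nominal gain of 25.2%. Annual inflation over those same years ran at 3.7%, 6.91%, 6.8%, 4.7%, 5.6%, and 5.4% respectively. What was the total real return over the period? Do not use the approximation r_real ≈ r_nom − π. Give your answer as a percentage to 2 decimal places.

-9.26%

Cumulative inflation factor: 1.037 × 1.0691 × 1.068 × 1.047 × 1.056 × 1.054 ≈ 1.37981.
Nominal growth factor: 1.25200. Real growth factor = 1.25200 / 1.37981 ≈ 0.90737.
Total real return ≈ -9.2629%.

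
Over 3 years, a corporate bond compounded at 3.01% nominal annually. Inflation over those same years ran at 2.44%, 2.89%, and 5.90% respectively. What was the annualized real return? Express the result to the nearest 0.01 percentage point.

Cumulative inflation factor: 1.0244 × 1.0289 × 1.0590 ≈ 1.11619.
Nominal growth factor: 1.09305. Real growth factor = 1.09305 / 1.11619 ≈ 0.97926.
Annualized: 0.97926^(1/3) − 1 ≈ -0.00696.

-0.70%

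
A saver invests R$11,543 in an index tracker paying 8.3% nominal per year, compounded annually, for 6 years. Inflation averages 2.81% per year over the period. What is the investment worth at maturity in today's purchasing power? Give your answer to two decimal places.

R$15,771.66

Nominal value at maturity: R$11,543 × (1 + 8.3%)^6 ≈ R$18,624.71.
Price-level factor over 6 years: (1 + 2.81%)^6 ≈ 1.1808973687.
Dividing the nominal maturity value by the price-level factor gives the value in today's money.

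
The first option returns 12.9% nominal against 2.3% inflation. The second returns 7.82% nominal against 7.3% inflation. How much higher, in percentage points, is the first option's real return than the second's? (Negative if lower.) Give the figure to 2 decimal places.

9.88

The first option real return: 1.129/1.023 − 1 = 10.362%.
The second real return: 1.0782/1.073 − 1 = 0.485%.
Difference: 10.362 − 0.485 = 9.877 pp.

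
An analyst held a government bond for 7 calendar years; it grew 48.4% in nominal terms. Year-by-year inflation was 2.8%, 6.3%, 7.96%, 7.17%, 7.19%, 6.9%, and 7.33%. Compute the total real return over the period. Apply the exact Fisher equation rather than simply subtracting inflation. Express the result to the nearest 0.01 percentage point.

-4.56%

Cumulative inflation factor: 1.028 × 1.063 × 1.0796 × 1.0717 × 1.0719 × 1.069 × 1.0733 ≈ 1.55495.
Nominal growth factor: 1.48400. Real growth factor = 1.48400 / 1.55495 ≈ 0.95437.
Total real return ≈ -4.5627%.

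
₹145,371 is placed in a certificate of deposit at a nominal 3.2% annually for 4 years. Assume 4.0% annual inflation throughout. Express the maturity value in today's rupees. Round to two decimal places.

₹140,949.39

Nominal value at maturity: ₹145,371 × (1 + 3.2%)^4 ≈ ₹164,890.85.
Price-level factor over 4 years: (1 + 4.0%)^4 = 1.16985856.
Dividing the nominal maturity value by the price-level factor gives the value in today's money.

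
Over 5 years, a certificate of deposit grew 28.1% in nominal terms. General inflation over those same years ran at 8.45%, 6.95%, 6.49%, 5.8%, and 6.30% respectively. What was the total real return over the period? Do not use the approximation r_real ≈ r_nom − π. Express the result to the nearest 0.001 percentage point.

Cumulative inflation factor: 1.0845 × 1.0695 × 1.0649 × 1.058 × 1.0630 ≈ 1.38911.
Nominal growth factor: 1.28100. Real growth factor = 1.28100 / 1.38911 ≈ 0.92217.
Total real return ≈ -7.7830%.

-7.783%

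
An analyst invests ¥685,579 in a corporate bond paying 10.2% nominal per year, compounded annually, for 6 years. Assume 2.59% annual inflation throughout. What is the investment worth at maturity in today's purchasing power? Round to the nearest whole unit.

Nominal value at maturity: ¥685,579 × (1 + 10.2%)^6 ≈ ¥1,227,855.
Price-level factor over 6 years: (1 + 2.59%)^6 ≈ 1.1658164496.
Dividing the nominal maturity value by the price-level factor gives the value in today's money.

¥1,053,215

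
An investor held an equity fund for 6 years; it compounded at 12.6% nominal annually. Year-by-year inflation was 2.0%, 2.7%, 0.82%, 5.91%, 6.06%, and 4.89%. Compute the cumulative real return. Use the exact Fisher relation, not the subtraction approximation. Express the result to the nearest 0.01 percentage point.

63.79%

Cumulative inflation factor: 1.020 × 1.027 × 1.0082 × 1.0591 × 1.0606 × 1.0489 ≈ 1.24434.
Nominal growth factor: 2.03812. Real growth factor = 2.03812 / 1.24434 ≈ 1.63791.
Total real return ≈ 63.7911%.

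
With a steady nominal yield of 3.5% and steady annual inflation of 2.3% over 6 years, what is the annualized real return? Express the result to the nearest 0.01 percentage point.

With constant rates the annual real return is the same each year: (1+3.5%)/(1+2.3%) − 1 = 0.01173.

1.17%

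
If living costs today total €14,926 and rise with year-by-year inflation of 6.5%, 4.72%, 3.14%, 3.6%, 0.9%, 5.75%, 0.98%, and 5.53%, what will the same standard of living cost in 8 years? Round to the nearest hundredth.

€20,225.18

Cumulative price-level factor: 1.065 × 1.0472 × 1.0314 × 1.036 × 1.009 × 1.0575 × 1.0098 × 1.0553 ≈ 1.3550301875.
Multiplying €14,926 by the price-level factor gives the future nominal sum.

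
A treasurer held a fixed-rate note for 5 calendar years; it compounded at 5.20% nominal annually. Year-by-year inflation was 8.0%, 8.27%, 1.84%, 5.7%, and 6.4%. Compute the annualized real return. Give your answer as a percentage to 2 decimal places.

Cumulative inflation factor: 1.080 × 1.0827 × 1.0184 × 1.057 × 1.064 ≈ 1.33927.
Nominal growth factor: 1.28848. Real growth factor = 1.28848 / 1.33927 ≈ 0.96208.
Annualized: 0.96208^(1/5) − 1 ≈ -0.00770.

-0.77%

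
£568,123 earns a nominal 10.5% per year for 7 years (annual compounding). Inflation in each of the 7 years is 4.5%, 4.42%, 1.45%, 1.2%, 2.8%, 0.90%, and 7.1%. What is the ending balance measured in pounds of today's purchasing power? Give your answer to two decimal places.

£918,273.44

Nominal value at maturity: £568,123 × (1 + 10.5%)^7 ≈ £1,142,821.28.
Price-level factor over 7 years: 1.045 × 1.0442 × 1.0145 × 1.012 × 1.028 × 1.0090 × 1.071 ≈ 1.2445326506.
Dividing the nominal maturity value by the price-level factor gives the value in today's money.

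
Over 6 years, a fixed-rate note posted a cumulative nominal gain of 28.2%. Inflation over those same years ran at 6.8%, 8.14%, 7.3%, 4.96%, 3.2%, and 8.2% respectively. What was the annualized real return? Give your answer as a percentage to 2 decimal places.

-2.06%

Cumulative inflation factor: 1.068 × 1.0814 × 1.073 × 1.0496 × 1.032 × 1.082 ≈ 1.45241.
Nominal growth factor: 1.28200. Real growth factor = 1.28200 / 1.45241 ≈ 0.88267.
Annualized: 0.88267^(1/6) − 1 ≈ -0.02059.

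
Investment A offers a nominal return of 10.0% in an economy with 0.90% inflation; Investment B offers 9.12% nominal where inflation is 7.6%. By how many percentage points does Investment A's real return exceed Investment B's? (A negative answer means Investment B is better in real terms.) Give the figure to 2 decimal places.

7.61

Investment A real return: 1.100/1.0090 − 1 = 9.019%.
Investment B real return: 1.0912/1.076 − 1 = 1.413%.
Difference: 9.019 − 1.413 = 7.606 pp.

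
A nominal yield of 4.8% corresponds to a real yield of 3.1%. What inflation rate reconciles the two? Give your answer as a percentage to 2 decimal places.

1.65%

From (1+r_nom) = (1+r_real)(1+π), we get 1+π = (1 + 4.8%)/(1 + 3.1%) = 1.048/1.031 ≈ 1.01649.
So π ≈ 1.6489%.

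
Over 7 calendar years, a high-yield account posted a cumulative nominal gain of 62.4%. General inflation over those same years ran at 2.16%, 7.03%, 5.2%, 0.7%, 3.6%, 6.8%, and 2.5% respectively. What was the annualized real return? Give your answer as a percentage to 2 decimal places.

3.08%

Cumulative inflation factor: 1.0216 × 1.0703 × 1.052 × 1.007 × 1.036 × 1.068 × 1.025 ≈ 1.31367.
Nominal growth factor: 1.62400. Real growth factor = 1.62400 / 1.31367 ≈ 1.23623.
Annualized: 1.23623^(1/7) − 1 ≈ 0.03076.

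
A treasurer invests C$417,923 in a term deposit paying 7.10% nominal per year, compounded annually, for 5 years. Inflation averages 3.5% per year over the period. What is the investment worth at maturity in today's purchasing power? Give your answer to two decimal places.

Nominal value at maturity: C$417,923 × (1 + 7.10%)^5 ≈ C$588,902.81.
Price-level factor over 5 years: (1 + 3.5%)^5 ≈ 1.1876863056.
Dividing the nominal maturity value by the price-level factor gives the value in today's money.

C$495,840.36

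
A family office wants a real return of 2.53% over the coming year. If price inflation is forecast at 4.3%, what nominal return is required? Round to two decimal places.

By the Fisher equation, 1 + r_nom = (1 + 2.53%)(1 + 4.3%) = 1.0253 × 1.043 = 1.0693879.
So r_nom = 6.93879%.

6.94%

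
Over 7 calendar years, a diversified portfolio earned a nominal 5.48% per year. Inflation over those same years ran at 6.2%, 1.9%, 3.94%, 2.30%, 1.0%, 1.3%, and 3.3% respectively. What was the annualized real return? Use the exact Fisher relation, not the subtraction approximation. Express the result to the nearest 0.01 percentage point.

Cumulative inflation factor: 1.062 × 1.019 × 1.0394 × 1.0230 × 1.010 × 1.013 × 1.033 ≈ 1.21615.
Nominal growth factor: 1.45275. Real growth factor = 1.45275 / 1.21615 ≈ 1.19455.
Annualized: 1.19455^(1/7) − 1 ≈ 0.02572.

2.57%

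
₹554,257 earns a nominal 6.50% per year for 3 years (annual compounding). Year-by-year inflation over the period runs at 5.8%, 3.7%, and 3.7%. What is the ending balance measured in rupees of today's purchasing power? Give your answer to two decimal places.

Nominal value at maturity: ₹554,257 × (1 + 6.50%)^3 ≈ ₹669,514.54.
Price-level factor over 3 years: 1.058 × 1.037 × 1.037 = 1.137740402.
Dividing the nominal maturity value by the price-level factor gives the value in today's money.

₹588,459.84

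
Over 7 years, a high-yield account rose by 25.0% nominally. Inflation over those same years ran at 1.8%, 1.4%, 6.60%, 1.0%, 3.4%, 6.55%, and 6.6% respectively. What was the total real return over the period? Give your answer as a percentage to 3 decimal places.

-4.233%

Cumulative inflation factor: 1.018 × 1.014 × 1.0660 × 1.010 × 1.034 × 1.0655 × 1.066 ≈ 1.30526.
Nominal growth factor: 1.25000. Real growth factor = 1.25000 / 1.30526 ≈ 0.95767.
Total real return ≈ -4.2333%.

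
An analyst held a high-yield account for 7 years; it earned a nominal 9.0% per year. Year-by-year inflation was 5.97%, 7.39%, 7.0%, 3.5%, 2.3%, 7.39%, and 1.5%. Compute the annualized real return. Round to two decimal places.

Cumulative inflation factor: 1.0597 × 1.0739 × 1.070 × 1.035 × 1.023 × 1.0739 × 1.015 ≈ 1.40532.
Nominal growth factor: 1.82804. Real growth factor = 1.82804 / 1.40532 ≈ 1.30080.
Annualized: 1.30080^(1/7) − 1 ≈ 0.03828.

3.83%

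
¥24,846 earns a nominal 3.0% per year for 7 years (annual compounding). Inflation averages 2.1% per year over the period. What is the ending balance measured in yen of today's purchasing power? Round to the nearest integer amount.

¥26,420

Nominal value at maturity: ¥24,846 × (1 + 3.0%)^7 ≈ ¥30,557.
Price-level factor over 7 years: (1 + 2.1%)^7 ≈ 1.1565920282.
The maturity value deflated by that factor is the answer in today's purchasing power.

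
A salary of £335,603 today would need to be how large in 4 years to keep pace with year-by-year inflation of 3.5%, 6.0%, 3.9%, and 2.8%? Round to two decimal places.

Cumulative price-level factor: 1.035 × 1.060 × 1.039 × 1.028 = 1.1718037332.
The nominal amount required is £335,603 scaled up by that factor.

£393,260.85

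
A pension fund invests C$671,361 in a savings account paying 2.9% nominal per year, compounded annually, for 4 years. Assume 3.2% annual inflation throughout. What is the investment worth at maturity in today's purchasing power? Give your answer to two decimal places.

C$663,588.45

Nominal value at maturity: C$671,361 × (1 + 2.9%)^4 ≈ C$752,692.53.
Price-level factor over 4 years: (1 + 3.2%)^4 ≈ 1.1342761206.
Dividing the nominal maturity value by the price-level factor gives the value in today's money.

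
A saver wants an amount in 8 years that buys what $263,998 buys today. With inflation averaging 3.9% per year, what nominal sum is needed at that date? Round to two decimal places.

Cumulative price-level factor: (1+3.9%)^8 ≈ 1.3580769571.
Multiplying $263,998 by the price-level factor gives the future nominal sum.

$358,529.60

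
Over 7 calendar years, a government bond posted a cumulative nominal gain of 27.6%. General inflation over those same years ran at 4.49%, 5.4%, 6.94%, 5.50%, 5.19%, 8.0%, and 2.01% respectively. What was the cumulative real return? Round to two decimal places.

-11.39%

Cumulative inflation factor: 1.0449 × 1.054 × 1.0694 × 1.0550 × 1.0519 × 1.080 × 1.0201 ≈ 1.43996.
Nominal growth factor: 1.27600. Real growth factor = 1.27600 / 1.43996 ≈ 0.88614.
Total real return ≈ -11.3861%.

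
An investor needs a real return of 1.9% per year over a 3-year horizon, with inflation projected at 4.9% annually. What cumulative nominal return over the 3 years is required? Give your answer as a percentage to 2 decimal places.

Required annual nominal rate: (1+1.9%)(1+4.9%) − 1 = 6.8931%.
Cumulative over 3 years: (1 + 0.068931)^3 − 1 ≈ 0.22137.

22.14%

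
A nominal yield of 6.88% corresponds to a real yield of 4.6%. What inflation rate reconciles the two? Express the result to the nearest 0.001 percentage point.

2.180%

From (1+r_nom) = (1+r_real)(1+π), we get 1+π = (1 + 6.88%)/(1 + 4.6%) = 1.0688/1.046 ≈ 1.02180.
So π ≈ 2.1797%.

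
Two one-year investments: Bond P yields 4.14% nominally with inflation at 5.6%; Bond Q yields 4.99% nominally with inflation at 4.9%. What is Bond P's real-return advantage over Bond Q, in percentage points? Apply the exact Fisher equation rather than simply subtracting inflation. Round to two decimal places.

Bond P real return: 1.0414/1.056 − 1 = -1.383%.
Bond Q real return: 1.0499/1.049 − 1 = 0.086%.
Difference: -1.383 − 0.086 = -1.469 pp.

-1.47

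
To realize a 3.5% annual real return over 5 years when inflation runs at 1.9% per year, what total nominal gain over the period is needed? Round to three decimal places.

30.489%

Required annual nominal rate: (1+3.5%)(1+1.9%) − 1 = 5.4665%.
Cumulative over 5 years: (1 + 0.054665)^5 − 1 ≈ 0.30489.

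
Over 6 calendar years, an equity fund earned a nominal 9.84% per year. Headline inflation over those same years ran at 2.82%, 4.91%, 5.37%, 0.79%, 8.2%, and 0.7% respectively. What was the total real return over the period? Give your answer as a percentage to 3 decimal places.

Cumulative inflation factor: 1.0282 × 1.0491 × 1.0537 × 1.0079 × 1.082 × 1.007 ≈ 1.24820.
Nominal growth factor: 1.75616. Real growth factor = 1.75616 / 1.24820 ≈ 1.40695.
Total real return ≈ 40.6946%.

40.695%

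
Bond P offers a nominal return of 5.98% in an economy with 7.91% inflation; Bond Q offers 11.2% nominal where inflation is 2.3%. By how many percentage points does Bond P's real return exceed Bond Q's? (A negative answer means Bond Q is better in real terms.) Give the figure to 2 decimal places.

Bond P real return: 1.0598/1.0791 − 1 = -1.789%.
Bond Q real return: 1.112/1.023 − 1 = 8.700%.
Difference: -1.789 − 8.700 = -10.489 pp.

-10.49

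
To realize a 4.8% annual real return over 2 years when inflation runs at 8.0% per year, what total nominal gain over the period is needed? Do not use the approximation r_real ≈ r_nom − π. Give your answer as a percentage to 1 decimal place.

Required annual nominal rate: (1+4.8%)(1+8.0%) − 1 = 13.184%.
Cumulative over 2 years: (1 + 0.13184)^2 − 1 ≈ 0.28106.

28.1%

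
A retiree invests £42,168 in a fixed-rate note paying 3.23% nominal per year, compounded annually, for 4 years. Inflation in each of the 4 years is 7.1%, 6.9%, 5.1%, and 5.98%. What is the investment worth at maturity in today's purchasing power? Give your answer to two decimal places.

£37,550.26

Nominal value at maturity: £42,168 × (1 + 3.23%)^4 ≈ £47,885.80.
Price-level factor over 4 years: 1.071 × 1.069 × 1.051 × 1.0598 ≈ 1.2752455222.
Dividing the nominal maturity value by the price-level factor gives the value in today's money.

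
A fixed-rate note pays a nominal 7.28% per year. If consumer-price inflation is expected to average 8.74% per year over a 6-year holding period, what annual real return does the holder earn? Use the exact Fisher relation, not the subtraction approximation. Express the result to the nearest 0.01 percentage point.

With constant rates the annual real return is the same each year: (1+7.28%)/(1+8.74%) − 1 = -0.01343.

-1.34%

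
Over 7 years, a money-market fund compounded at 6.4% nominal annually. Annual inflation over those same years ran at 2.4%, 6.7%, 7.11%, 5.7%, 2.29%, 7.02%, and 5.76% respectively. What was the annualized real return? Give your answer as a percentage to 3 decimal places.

Cumulative inflation factor: 1.024 × 1.067 × 1.0711 × 1.057 × 1.0229 × 1.0702 × 1.0576 ≈ 1.43215.
Nominal growth factor: 1.54380. Real growth factor = 1.54380 / 1.43215 ≈ 1.07796.
Annualized: 1.07796^(1/7) − 1 ≈ 0.01078.

1.078%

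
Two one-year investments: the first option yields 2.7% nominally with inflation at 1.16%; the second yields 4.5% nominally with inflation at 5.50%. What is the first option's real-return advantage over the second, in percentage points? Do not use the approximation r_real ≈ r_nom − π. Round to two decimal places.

The first option real return: 1.027/1.0116 − 1 = 1.522%.
The second real return: 1.045/1.0550 − 1 = -0.948%.
Difference: 1.522 − (-0.948) = 2.470 pp.

2.47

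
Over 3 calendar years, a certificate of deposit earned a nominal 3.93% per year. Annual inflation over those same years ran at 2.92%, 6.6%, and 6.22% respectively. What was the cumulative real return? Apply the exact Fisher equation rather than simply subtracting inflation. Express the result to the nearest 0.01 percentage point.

-3.67%

Cumulative inflation factor: 1.0292 × 1.066 × 1.0622 ≈ 1.16537.
Nominal growth factor: 1.12259. Real growth factor = 1.12259 / 1.16537 ≈ 0.96330.
Total real return ≈ -3.6705%.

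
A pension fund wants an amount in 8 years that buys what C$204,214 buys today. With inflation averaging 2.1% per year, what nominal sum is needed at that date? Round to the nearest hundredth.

Cumulative price-level factor: (1+2.1%)^8 ≈ 1.1808804608.
Multiplying C$204,214 by the price-level factor gives the future nominal sum.

C$241,152.32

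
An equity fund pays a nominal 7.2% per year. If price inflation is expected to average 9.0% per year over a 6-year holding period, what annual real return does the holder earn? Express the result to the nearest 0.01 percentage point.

With constant rates the annual real return is the same each year: (1+7.2%)/(1+9.0%) − 1 = -0.01651.

-1.65%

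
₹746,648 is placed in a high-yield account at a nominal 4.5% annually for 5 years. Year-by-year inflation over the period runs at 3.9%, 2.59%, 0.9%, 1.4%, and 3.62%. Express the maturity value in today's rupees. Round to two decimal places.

₹823,387.12

Nominal value at maturity: ₹746,648 × (1 + 4.5%)^5 ≈ ₹930,459.25.
Price-level factor over 5 years: 1.039 × 1.0259 × 1.009 × 1.014 × 1.0362 ≈ 1.1300386212.
Dividing the nominal maturity value by the price-level factor gives the value in today's money.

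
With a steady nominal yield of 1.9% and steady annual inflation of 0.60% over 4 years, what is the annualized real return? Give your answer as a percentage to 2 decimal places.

With constant rates the annual real return is the same each year: (1+1.9%)/(1+0.60%) − 1 = 0.01292.

1.29%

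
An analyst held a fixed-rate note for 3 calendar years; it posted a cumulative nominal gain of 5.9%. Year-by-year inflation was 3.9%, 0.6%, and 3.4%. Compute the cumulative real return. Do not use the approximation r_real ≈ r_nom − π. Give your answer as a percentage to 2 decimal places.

Cumulative inflation factor: 1.039 × 1.006 × 1.034 ≈ 1.08077.
Nominal growth factor: 1.05900. Real growth factor = 1.05900 / 1.08077 ≈ 0.97986.
Total real return ≈ -2.0145%.

-2.01%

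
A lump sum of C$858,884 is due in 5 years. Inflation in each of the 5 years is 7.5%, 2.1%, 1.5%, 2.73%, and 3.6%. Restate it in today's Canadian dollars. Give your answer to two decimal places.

Price-level factor over 5 years: 1.075 × 1.021 × 1.015 × 1.0273 × 1.036 ≈ 1.1856521471.
Purchasing power today: C$858,884 divided by that factor.

C$724,397.96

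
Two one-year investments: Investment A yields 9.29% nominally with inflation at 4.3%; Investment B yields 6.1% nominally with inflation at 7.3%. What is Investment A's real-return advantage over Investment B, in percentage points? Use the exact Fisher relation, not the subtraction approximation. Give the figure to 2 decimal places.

Investment A real return: 1.0929/1.043 − 1 = 4.784%.
Investment B real return: 1.061/1.073 − 1 = -1.118%.
Difference: 4.784 − (-1.118) = 5.902 pp.

5.90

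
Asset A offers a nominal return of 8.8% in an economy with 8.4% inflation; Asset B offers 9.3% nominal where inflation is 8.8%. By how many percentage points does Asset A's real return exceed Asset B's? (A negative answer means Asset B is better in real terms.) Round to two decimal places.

-0.09

Asset A real return: 1.088/1.084 − 1 = 0.369%.
Asset B real return: 1.093/1.088 − 1 = 0.460%.
Difference: 0.369 − 0.460 = -0.091 pp.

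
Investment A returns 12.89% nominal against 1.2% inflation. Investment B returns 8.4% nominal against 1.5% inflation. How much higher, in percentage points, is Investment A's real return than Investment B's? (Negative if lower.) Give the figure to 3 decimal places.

Investment A real return: 1.1289/1.012 − 1 = 11.5514%.
Investment B real return: 1.084/1.015 − 1 = 6.7980%.
Difference: 11.5514 − 6.7980 = 4.7534 pp.

4.753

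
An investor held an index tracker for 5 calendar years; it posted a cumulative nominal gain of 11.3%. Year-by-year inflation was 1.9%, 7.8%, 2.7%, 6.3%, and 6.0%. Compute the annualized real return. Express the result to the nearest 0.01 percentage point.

-2.62%

Cumulative inflation factor: 1.019 × 1.078 × 1.027 × 1.063 × 1.060 ≈ 1.27117.
Nominal growth factor: 1.11300. Real growth factor = 1.11300 / 1.27117 ≈ 0.87557.
Annualized: 0.87557^(1/5) − 1 ≈ -0.02623.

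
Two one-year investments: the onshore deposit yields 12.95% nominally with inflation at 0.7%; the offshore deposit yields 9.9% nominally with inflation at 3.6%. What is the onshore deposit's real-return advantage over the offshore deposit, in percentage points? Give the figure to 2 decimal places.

6.08

The onshore deposit real return: 1.1295/1.007 − 1 = 12.165%.
The offshore deposit real return: 1.099/1.036 − 1 = 6.081%.
Difference: 12.165 − 6.081 = 6.084 pp.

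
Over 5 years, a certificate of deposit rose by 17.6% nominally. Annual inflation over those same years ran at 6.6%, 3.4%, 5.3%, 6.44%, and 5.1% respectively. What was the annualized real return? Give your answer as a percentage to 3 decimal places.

Cumulative inflation factor: 1.066 × 1.034 × 1.053 × 1.0644 × 1.051 ≈ 1.29842.
Nominal growth factor: 1.17600. Real growth factor = 1.17600 / 1.29842 ≈ 0.90572.
Annualized: 0.90572^(1/5) − 1 ≈ -0.01961.

-1.961%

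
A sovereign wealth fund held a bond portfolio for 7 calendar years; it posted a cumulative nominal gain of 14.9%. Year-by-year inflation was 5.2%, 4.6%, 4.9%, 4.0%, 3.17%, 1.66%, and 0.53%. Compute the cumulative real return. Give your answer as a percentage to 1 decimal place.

-9.2%

Cumulative inflation factor: 1.052 × 1.046 × 1.049 × 1.040 × 1.0317 × 1.0166 × 1.0053 ≈ 1.26577.
Nominal growth factor: 1.14900. Real growth factor = 1.14900 / 1.26577 ≈ 0.90775.
Total real return ≈ -9.2254%.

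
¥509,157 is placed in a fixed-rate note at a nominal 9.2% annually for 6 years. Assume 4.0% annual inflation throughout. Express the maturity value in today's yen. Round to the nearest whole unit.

Nominal value at maturity: ¥509,157 × (1 + 9.2%)^6 ≈ ¥863,351.
Price-level factor over 6 years: (1 + 4.0%)^6 ≈ 1.2653190185.
Dividing the nominal maturity value by the price-level factor gives the value in today's money.

¥682,319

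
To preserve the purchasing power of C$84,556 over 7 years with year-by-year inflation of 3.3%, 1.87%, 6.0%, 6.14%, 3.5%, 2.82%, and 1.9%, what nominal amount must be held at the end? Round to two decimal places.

C$108,559.58

Cumulative price-level factor: 1.033 × 1.0187 × 1.060 × 1.0614 × 1.035 × 1.0282 × 1.019 ≈ 1.2838778597.
The nominal amount required is C$84,556 scaled up by that factor.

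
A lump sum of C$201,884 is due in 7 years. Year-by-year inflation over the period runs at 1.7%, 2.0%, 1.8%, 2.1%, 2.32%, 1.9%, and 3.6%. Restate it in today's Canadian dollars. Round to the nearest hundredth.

C$173,345.59

Price-level factor over 7 years: 1.017 × 1.020 × 1.018 × 1.021 × 1.0232 × 1.019 × 1.036 ≈ 1.1646330642.
Purchasing power today: C$201,884 divided by that factor.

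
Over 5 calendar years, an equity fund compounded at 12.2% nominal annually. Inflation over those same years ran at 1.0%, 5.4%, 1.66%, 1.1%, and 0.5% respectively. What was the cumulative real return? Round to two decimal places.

61.71%

Cumulative inflation factor: 1.010 × 1.054 × 1.0166 × 1.011 × 1.005 ≈ 1.09959.
Nominal growth factor: 1.77813. Real growth factor = 1.77813 / 1.09959 ≈ 1.61709.
Total real return ≈ 61.7093%.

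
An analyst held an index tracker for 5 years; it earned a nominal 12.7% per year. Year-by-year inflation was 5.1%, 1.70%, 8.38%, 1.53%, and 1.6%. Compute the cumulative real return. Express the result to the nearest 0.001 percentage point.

52.145%

Cumulative inflation factor: 1.051 × 1.0170 × 1.0838 × 1.0153 × 1.016 ≈ 1.19498.
Nominal growth factor: 1.81811. Real growth factor = 1.81811 / 1.19498 ≈ 1.52145.
Total real return ≈ 52.1453%.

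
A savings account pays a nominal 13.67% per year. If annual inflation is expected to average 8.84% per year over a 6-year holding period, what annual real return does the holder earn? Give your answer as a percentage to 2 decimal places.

With constant rates the annual real return is the same each year: (1+13.67%)/(1+8.84%) − 1 = 0.04438.

4.44%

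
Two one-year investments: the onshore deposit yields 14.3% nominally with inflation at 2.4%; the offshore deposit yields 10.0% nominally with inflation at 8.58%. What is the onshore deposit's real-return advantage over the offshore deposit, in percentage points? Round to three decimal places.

The onshore deposit real return: 1.143/1.024 − 1 = 11.6211%.
The offshore deposit real return: 1.100/1.0858 − 1 = 1.3078%.
Difference: 11.6211 − 1.3078 = 10.3133 pp.

10.313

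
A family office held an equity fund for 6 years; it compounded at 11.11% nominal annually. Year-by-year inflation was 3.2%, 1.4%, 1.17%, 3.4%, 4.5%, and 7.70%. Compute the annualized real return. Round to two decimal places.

Cumulative inflation factor: 1.032 × 1.014 × 1.0117 × 1.034 × 1.045 × 1.0770 ≈ 1.23203.
Nominal growth factor: 1.88156. Real growth factor = 1.88156 / 1.23203 ≈ 1.52720.
Annualized: 1.52720^(1/6) − 1 ≈ 0.07312.

7.31%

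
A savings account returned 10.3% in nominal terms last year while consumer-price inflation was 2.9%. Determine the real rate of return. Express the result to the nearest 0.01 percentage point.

7.19%

Real return via the Fisher equation: (1 + 10.3%)/(1 + 2.9%) − 1 = 1.103/1.029 − 1 ≈ 0.07191.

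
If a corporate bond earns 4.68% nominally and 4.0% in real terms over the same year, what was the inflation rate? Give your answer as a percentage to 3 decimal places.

0.654%

From (1+r_nom) = (1+r_real)(1+π), we get 1+π = (1 + 4.68%)/(1 + 4.0%) = 1.0468/1.040 ≈ 1.00654.
So π ≈ 0.6538%.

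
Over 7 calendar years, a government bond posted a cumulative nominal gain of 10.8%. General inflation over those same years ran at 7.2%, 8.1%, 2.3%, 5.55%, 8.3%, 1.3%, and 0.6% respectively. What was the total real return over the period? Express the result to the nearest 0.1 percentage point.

-19.8%

Cumulative inflation factor: 1.072 × 1.081 × 1.023 × 1.0555 × 1.083 × 1.013 × 1.006 ≈ 1.38099.
Nominal growth factor: 1.10800. Real growth factor = 1.10800 / 1.38099 ≈ 0.80232.
Total real return ≈ -19.7676%.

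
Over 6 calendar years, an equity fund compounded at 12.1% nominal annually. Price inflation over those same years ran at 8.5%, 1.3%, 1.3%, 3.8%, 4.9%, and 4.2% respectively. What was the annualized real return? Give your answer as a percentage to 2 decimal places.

7.82%

Cumulative inflation factor: 1.085 × 1.013 × 1.013 × 1.038 × 1.049 × 1.042 ≈ 1.26325.
Nominal growth factor: 1.98442. Real growth factor = 1.98442 / 1.26325 ≈ 1.57089.
Annualized: 1.57089^(1/6) − 1 ≈ 0.07818.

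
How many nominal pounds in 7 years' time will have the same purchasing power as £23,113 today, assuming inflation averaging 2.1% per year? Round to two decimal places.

£26,732.31

Cumulative price-level factor: (1+2.1%)^7 ≈ 1.1565920282.
Multiplying £23,113 by the price-level factor gives the future nominal sum.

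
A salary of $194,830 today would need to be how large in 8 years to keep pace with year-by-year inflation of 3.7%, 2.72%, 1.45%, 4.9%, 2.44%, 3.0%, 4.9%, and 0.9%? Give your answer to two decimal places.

Cumulative price-level factor: 1.037 × 1.0272 × 1.0145 × 1.049 × 1.0244 × 1.030 × 1.049 × 1.009 ≈ 1.2660030606.
Multiplying $194,830 by the price-level factor gives the future nominal sum.

$246,655.38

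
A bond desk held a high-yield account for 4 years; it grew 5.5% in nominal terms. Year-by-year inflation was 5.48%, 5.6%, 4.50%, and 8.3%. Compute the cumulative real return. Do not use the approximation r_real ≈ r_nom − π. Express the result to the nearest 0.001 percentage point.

-16.310%

Cumulative inflation factor: 1.0548 × 1.056 × 1.0450 × 1.083 ≈ 1.26060.
Nominal growth factor: 1.05500. Real growth factor = 1.05500 / 1.26060 ≈ 0.83690.
Total real return ≈ -16.3100%.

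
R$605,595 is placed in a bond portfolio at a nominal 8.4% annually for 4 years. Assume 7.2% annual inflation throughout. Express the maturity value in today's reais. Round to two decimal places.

Nominal value at maturity: R$605,595 × (1 + 8.4%)^4 ≈ R$836,179.30.
Price-level factor over 4 years: (1 + 7.2%)^4 ≈ 1.3206238659.
Dividing the nominal maturity value by the price-level factor gives the value in today's money.

R$633,169.91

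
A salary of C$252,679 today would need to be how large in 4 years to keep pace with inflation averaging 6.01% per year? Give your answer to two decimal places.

C$319,121.81

Cumulative price-level factor: (1+6.01%)^4 ≈ 1.2629534338.
The nominal amount required is C$252,679 scaled up by that factor.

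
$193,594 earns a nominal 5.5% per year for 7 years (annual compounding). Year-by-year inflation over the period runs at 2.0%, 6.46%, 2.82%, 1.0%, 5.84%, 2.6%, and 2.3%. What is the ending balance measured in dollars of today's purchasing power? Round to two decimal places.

$224,802.26

Nominal value at maturity: $193,594 × (1 + 5.5%)^7 ≈ $281,617.16.
Price-level factor over 7 years: 1.020 × 1.0646 × 1.0282 × 1.010 × 1.0584 × 1.026 × 1.023 ≈ 1.2527327538.
The maturity value deflated by that factor is the answer in today's purchasing power.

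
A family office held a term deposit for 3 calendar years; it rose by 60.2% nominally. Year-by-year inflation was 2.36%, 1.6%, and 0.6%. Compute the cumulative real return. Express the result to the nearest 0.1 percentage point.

53.1%

Cumulative inflation factor: 1.0236 × 1.016 × 1.006 ≈ 1.04622.
Nominal growth factor: 1.60200. Real growth factor = 1.60200 / 1.04622 ≈ 1.53123.
Total real return ≈ 53.1230%.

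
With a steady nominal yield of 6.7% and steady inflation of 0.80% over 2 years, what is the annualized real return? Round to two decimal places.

With constant rates the annual real return is the same each year: (1+6.7%)/(1+0.80%) − 1 = 0.05853.

5.85%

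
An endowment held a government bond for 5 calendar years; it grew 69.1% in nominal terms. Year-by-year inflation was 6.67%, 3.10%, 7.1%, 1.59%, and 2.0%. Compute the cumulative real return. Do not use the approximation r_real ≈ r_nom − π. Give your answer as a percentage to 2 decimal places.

38.55%

Cumulative inflation factor: 1.0667 × 1.0310 × 1.071 × 1.0159 × 1.020 ≈ 1.22051.
Nominal growth factor: 1.69100. Real growth factor = 1.69100 / 1.22051 ≈ 1.38549.
Total real return ≈ 38.5486%.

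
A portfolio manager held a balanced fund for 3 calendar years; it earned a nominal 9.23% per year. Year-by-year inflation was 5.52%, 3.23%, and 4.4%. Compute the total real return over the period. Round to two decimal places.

Cumulative inflation factor: 1.0552 × 1.0323 × 1.044 ≈ 1.13721.
Nominal growth factor: 1.30324. Real growth factor = 1.30324 / 1.13721 ≈ 1.14600.
Total real return ≈ 14.6000%.

14.60%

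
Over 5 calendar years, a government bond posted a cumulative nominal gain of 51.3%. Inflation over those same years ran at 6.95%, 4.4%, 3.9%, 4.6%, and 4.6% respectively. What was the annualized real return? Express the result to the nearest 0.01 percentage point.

3.58%

Cumulative inflation factor: 1.0695 × 1.044 × 1.039 × 1.046 × 1.046 ≈ 1.26929.
Nominal growth factor: 1.51300. Real growth factor = 1.51300 / 1.26929 ≈ 1.19201.
Annualized: 1.19201^(1/5) − 1 ≈ 0.03575.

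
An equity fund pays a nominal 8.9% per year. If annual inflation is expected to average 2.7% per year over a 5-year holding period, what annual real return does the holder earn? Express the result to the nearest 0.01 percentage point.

With constant rates the annual real return is the same each year: (1+8.9%)/(1+2.7%) − 1 = 0.06037.

6.04%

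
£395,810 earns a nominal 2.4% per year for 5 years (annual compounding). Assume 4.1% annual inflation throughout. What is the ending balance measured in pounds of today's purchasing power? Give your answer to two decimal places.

Nominal value at maturity: £395,810 × (1 + 2.4%)^5 ≈ £445,642.44.
Price-level factor over 5 years: (1 + 4.1%)^5 ≈ 1.2225134547.
The maturity value deflated by that factor is the answer in today's purchasing power.

£364,529.68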